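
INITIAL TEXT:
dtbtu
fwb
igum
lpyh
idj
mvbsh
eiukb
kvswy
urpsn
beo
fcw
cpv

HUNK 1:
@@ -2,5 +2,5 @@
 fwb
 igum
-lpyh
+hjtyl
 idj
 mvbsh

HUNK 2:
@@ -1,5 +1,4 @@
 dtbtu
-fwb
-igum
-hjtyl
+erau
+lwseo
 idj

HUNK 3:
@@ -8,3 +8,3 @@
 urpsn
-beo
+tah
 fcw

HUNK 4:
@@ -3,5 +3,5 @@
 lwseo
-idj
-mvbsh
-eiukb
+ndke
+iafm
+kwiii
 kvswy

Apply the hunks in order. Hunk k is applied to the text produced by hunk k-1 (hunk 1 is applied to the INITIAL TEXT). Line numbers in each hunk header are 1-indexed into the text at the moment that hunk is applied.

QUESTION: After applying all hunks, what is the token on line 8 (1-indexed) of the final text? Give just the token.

Answer: urpsn

Derivation:
Hunk 1: at line 2 remove [lpyh] add [hjtyl] -> 12 lines: dtbtu fwb igum hjtyl idj mvbsh eiukb kvswy urpsn beo fcw cpv
Hunk 2: at line 1 remove [fwb,igum,hjtyl] add [erau,lwseo] -> 11 lines: dtbtu erau lwseo idj mvbsh eiukb kvswy urpsn beo fcw cpv
Hunk 3: at line 8 remove [beo] add [tah] -> 11 lines: dtbtu erau lwseo idj mvbsh eiukb kvswy urpsn tah fcw cpv
Hunk 4: at line 3 remove [idj,mvbsh,eiukb] add [ndke,iafm,kwiii] -> 11 lines: dtbtu erau lwseo ndke iafm kwiii kvswy urpsn tah fcw cpv
Final line 8: urpsn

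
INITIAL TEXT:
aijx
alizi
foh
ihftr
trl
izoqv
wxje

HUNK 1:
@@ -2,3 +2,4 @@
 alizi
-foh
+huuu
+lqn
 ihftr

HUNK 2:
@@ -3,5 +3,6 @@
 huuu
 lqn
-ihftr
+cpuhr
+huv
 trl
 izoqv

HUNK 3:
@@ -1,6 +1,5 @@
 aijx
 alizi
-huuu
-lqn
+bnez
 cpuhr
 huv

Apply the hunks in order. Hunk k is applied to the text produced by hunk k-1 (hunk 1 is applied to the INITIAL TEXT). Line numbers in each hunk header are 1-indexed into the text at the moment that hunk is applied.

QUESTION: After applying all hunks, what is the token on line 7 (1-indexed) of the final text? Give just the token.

Answer: izoqv

Derivation:
Hunk 1: at line 2 remove [foh] add [huuu,lqn] -> 8 lines: aijx alizi huuu lqn ihftr trl izoqv wxje
Hunk 2: at line 3 remove [ihftr] add [cpuhr,huv] -> 9 lines: aijx alizi huuu lqn cpuhr huv trl izoqv wxje
Hunk 3: at line 1 remove [huuu,lqn] add [bnez] -> 8 lines: aijx alizi bnez cpuhr huv trl izoqv wxje
Final line 7: izoqv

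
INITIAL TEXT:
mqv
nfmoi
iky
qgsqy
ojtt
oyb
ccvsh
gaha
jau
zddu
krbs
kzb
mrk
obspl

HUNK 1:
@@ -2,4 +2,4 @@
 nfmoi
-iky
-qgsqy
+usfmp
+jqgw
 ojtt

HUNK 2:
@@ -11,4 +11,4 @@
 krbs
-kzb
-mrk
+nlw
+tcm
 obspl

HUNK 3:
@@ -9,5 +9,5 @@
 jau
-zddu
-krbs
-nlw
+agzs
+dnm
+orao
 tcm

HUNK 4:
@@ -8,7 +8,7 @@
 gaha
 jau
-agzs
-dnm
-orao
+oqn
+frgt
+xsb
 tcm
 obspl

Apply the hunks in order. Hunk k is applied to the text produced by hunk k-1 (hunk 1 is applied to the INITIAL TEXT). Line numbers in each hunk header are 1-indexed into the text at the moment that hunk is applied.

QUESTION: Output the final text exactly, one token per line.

Answer: mqv
nfmoi
usfmp
jqgw
ojtt
oyb
ccvsh
gaha
jau
oqn
frgt
xsb
tcm
obspl

Derivation:
Hunk 1: at line 2 remove [iky,qgsqy] add [usfmp,jqgw] -> 14 lines: mqv nfmoi usfmp jqgw ojtt oyb ccvsh gaha jau zddu krbs kzb mrk obspl
Hunk 2: at line 11 remove [kzb,mrk] add [nlw,tcm] -> 14 lines: mqv nfmoi usfmp jqgw ojtt oyb ccvsh gaha jau zddu krbs nlw tcm obspl
Hunk 3: at line 9 remove [zddu,krbs,nlw] add [agzs,dnm,orao] -> 14 lines: mqv nfmoi usfmp jqgw ojtt oyb ccvsh gaha jau agzs dnm orao tcm obspl
Hunk 4: at line 8 remove [agzs,dnm,orao] add [oqn,frgt,xsb] -> 14 lines: mqv nfmoi usfmp jqgw ojtt oyb ccvsh gaha jau oqn frgt xsb tcm obspl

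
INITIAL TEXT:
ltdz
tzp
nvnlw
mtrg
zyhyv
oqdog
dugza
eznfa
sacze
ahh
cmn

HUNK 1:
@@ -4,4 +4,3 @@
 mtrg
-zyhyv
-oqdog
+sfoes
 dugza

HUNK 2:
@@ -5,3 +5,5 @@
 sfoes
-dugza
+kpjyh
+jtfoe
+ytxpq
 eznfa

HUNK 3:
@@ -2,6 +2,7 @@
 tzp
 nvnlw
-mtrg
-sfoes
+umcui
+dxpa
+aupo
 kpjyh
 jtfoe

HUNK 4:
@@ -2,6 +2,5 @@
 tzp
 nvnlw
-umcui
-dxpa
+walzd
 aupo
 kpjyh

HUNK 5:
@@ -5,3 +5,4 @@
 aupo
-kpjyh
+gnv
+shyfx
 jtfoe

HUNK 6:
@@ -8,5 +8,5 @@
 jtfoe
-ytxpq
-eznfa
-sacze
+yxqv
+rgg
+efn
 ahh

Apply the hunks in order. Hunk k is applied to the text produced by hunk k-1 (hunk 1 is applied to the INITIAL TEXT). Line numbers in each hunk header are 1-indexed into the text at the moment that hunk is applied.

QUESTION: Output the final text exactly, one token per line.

Answer: ltdz
tzp
nvnlw
walzd
aupo
gnv
shyfx
jtfoe
yxqv
rgg
efn
ahh
cmn

Derivation:
Hunk 1: at line 4 remove [zyhyv,oqdog] add [sfoes] -> 10 lines: ltdz tzp nvnlw mtrg sfoes dugza eznfa sacze ahh cmn
Hunk 2: at line 5 remove [dugza] add [kpjyh,jtfoe,ytxpq] -> 12 lines: ltdz tzp nvnlw mtrg sfoes kpjyh jtfoe ytxpq eznfa sacze ahh cmn
Hunk 3: at line 2 remove [mtrg,sfoes] add [umcui,dxpa,aupo] -> 13 lines: ltdz tzp nvnlw umcui dxpa aupo kpjyh jtfoe ytxpq eznfa sacze ahh cmn
Hunk 4: at line 2 remove [umcui,dxpa] add [walzd] -> 12 lines: ltdz tzp nvnlw walzd aupo kpjyh jtfoe ytxpq eznfa sacze ahh cmn
Hunk 5: at line 5 remove [kpjyh] add [gnv,shyfx] -> 13 lines: ltdz tzp nvnlw walzd aupo gnv shyfx jtfoe ytxpq eznfa sacze ahh cmn
Hunk 6: at line 8 remove [ytxpq,eznfa,sacze] add [yxqv,rgg,efn] -> 13 lines: ltdz tzp nvnlw walzd aupo gnv shyfx jtfoe yxqv rgg efn ahh cmn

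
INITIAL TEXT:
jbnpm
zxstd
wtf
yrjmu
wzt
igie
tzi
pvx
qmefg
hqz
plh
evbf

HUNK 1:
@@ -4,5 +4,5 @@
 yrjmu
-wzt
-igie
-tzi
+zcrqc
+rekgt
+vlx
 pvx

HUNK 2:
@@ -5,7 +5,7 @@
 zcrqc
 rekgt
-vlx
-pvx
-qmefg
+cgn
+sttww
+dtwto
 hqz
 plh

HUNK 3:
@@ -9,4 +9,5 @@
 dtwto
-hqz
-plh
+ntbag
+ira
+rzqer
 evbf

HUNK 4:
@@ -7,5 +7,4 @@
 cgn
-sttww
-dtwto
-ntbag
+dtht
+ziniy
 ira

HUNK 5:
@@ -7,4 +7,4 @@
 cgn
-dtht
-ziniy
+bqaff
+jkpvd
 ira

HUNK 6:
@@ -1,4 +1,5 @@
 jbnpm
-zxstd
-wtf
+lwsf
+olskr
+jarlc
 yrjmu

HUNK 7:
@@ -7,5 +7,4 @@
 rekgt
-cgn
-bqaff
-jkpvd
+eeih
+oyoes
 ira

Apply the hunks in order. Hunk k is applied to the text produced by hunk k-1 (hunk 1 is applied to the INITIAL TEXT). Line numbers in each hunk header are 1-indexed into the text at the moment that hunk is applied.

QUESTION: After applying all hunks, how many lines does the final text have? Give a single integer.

Answer: 12

Derivation:
Hunk 1: at line 4 remove [wzt,igie,tzi] add [zcrqc,rekgt,vlx] -> 12 lines: jbnpm zxstd wtf yrjmu zcrqc rekgt vlx pvx qmefg hqz plh evbf
Hunk 2: at line 5 remove [vlx,pvx,qmefg] add [cgn,sttww,dtwto] -> 12 lines: jbnpm zxstd wtf yrjmu zcrqc rekgt cgn sttww dtwto hqz plh evbf
Hunk 3: at line 9 remove [hqz,plh] add [ntbag,ira,rzqer] -> 13 lines: jbnpm zxstd wtf yrjmu zcrqc rekgt cgn sttww dtwto ntbag ira rzqer evbf
Hunk 4: at line 7 remove [sttww,dtwto,ntbag] add [dtht,ziniy] -> 12 lines: jbnpm zxstd wtf yrjmu zcrqc rekgt cgn dtht ziniy ira rzqer evbf
Hunk 5: at line 7 remove [dtht,ziniy] add [bqaff,jkpvd] -> 12 lines: jbnpm zxstd wtf yrjmu zcrqc rekgt cgn bqaff jkpvd ira rzqer evbf
Hunk 6: at line 1 remove [zxstd,wtf] add [lwsf,olskr,jarlc] -> 13 lines: jbnpm lwsf olskr jarlc yrjmu zcrqc rekgt cgn bqaff jkpvd ira rzqer evbf
Hunk 7: at line 7 remove [cgn,bqaff,jkpvd] add [eeih,oyoes] -> 12 lines: jbnpm lwsf olskr jarlc yrjmu zcrqc rekgt eeih oyoes ira rzqer evbf
Final line count: 12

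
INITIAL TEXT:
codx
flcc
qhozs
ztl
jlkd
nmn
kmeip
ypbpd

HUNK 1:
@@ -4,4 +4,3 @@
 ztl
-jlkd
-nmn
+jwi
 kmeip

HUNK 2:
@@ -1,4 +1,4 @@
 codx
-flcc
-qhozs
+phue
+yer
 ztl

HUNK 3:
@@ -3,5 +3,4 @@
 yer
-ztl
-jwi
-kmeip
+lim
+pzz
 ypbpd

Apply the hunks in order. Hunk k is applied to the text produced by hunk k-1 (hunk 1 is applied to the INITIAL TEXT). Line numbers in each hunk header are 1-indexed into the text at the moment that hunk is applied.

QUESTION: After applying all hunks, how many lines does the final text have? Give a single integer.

Hunk 1: at line 4 remove [jlkd,nmn] add [jwi] -> 7 lines: codx flcc qhozs ztl jwi kmeip ypbpd
Hunk 2: at line 1 remove [flcc,qhozs] add [phue,yer] -> 7 lines: codx phue yer ztl jwi kmeip ypbpd
Hunk 3: at line 3 remove [ztl,jwi,kmeip] add [lim,pzz] -> 6 lines: codx phue yer lim pzz ypbpd
Final line count: 6

Answer: 6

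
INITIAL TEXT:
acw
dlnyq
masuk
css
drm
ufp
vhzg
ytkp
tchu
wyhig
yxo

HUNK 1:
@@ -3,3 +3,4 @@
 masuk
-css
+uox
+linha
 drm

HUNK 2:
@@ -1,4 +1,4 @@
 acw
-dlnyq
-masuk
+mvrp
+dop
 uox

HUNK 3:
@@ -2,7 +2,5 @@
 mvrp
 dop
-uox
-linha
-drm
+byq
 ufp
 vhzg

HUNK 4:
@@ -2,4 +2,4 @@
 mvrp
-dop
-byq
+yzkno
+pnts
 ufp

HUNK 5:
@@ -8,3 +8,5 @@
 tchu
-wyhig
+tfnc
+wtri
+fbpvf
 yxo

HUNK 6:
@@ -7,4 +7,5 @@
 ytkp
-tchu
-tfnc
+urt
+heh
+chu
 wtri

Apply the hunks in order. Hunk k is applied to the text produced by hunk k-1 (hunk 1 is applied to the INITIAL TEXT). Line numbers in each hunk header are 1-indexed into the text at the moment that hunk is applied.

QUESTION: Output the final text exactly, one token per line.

Answer: acw
mvrp
yzkno
pnts
ufp
vhzg
ytkp
urt
heh
chu
wtri
fbpvf
yxo

Derivation:
Hunk 1: at line 3 remove [css] add [uox,linha] -> 12 lines: acw dlnyq masuk uox linha drm ufp vhzg ytkp tchu wyhig yxo
Hunk 2: at line 1 remove [dlnyq,masuk] add [mvrp,dop] -> 12 lines: acw mvrp dop uox linha drm ufp vhzg ytkp tchu wyhig yxo
Hunk 3: at line 2 remove [uox,linha,drm] add [byq] -> 10 lines: acw mvrp dop byq ufp vhzg ytkp tchu wyhig yxo
Hunk 4: at line 2 remove [dop,byq] add [yzkno,pnts] -> 10 lines: acw mvrp yzkno pnts ufp vhzg ytkp tchu wyhig yxo
Hunk 5: at line 8 remove [wyhig] add [tfnc,wtri,fbpvf] -> 12 lines: acw mvrp yzkno pnts ufp vhzg ytkp tchu tfnc wtri fbpvf yxo
Hunk 6: at line 7 remove [tchu,tfnc] add [urt,heh,chu] -> 13 lines: acw mvrp yzkno pnts ufp vhzg ytkp urt heh chu wtri fbpvf yxo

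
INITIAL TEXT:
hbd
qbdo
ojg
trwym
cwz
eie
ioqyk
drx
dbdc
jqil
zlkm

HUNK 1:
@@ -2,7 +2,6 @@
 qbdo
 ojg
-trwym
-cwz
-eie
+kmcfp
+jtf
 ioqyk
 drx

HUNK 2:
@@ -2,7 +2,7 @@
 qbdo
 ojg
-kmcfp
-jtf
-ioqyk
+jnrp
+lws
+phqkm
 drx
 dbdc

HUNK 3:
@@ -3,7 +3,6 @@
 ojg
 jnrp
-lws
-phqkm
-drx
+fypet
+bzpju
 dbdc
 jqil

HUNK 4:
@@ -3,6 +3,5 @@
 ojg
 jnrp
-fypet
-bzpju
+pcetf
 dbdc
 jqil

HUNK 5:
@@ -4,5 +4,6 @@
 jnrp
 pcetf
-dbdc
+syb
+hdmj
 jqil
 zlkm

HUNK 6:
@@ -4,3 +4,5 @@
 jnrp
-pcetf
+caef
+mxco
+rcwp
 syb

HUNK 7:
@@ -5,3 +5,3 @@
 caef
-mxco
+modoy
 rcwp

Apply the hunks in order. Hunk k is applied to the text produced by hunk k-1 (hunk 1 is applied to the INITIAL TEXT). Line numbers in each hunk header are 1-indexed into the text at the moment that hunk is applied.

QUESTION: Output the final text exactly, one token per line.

Hunk 1: at line 2 remove [trwym,cwz,eie] add [kmcfp,jtf] -> 10 lines: hbd qbdo ojg kmcfp jtf ioqyk drx dbdc jqil zlkm
Hunk 2: at line 2 remove [kmcfp,jtf,ioqyk] add [jnrp,lws,phqkm] -> 10 lines: hbd qbdo ojg jnrp lws phqkm drx dbdc jqil zlkm
Hunk 3: at line 3 remove [lws,phqkm,drx] add [fypet,bzpju] -> 9 lines: hbd qbdo ojg jnrp fypet bzpju dbdc jqil zlkm
Hunk 4: at line 3 remove [fypet,bzpju] add [pcetf] -> 8 lines: hbd qbdo ojg jnrp pcetf dbdc jqil zlkm
Hunk 5: at line 4 remove [dbdc] add [syb,hdmj] -> 9 lines: hbd qbdo ojg jnrp pcetf syb hdmj jqil zlkm
Hunk 6: at line 4 remove [pcetf] add [caef,mxco,rcwp] -> 11 lines: hbd qbdo ojg jnrp caef mxco rcwp syb hdmj jqil zlkm
Hunk 7: at line 5 remove [mxco] add [modoy] -> 11 lines: hbd qbdo ojg jnrp caef modoy rcwp syb hdmj jqil zlkm

Answer: hbd
qbdo
ojg
jnrp
caef
modoy
rcwp
syb
hdmj
jqil
zlkm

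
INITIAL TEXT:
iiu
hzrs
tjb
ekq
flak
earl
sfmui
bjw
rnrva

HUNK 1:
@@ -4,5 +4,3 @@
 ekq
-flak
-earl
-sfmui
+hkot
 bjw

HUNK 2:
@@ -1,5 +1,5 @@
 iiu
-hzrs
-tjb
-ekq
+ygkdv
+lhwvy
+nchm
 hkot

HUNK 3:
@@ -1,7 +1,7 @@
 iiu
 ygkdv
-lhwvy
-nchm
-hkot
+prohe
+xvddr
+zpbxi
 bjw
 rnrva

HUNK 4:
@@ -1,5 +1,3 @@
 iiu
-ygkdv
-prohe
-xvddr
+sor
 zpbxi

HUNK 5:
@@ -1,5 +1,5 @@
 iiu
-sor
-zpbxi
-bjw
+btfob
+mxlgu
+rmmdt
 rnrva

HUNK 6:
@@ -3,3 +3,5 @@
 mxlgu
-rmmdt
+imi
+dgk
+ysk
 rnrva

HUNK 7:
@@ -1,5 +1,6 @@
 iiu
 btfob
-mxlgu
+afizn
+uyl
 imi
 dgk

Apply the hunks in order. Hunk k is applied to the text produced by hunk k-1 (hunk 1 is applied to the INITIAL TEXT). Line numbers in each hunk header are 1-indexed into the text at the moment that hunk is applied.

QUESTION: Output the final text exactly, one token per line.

Hunk 1: at line 4 remove [flak,earl,sfmui] add [hkot] -> 7 lines: iiu hzrs tjb ekq hkot bjw rnrva
Hunk 2: at line 1 remove [hzrs,tjb,ekq] add [ygkdv,lhwvy,nchm] -> 7 lines: iiu ygkdv lhwvy nchm hkot bjw rnrva
Hunk 3: at line 1 remove [lhwvy,nchm,hkot] add [prohe,xvddr,zpbxi] -> 7 lines: iiu ygkdv prohe xvddr zpbxi bjw rnrva
Hunk 4: at line 1 remove [ygkdv,prohe,xvddr] add [sor] -> 5 lines: iiu sor zpbxi bjw rnrva
Hunk 5: at line 1 remove [sor,zpbxi,bjw] add [btfob,mxlgu,rmmdt] -> 5 lines: iiu btfob mxlgu rmmdt rnrva
Hunk 6: at line 3 remove [rmmdt] add [imi,dgk,ysk] -> 7 lines: iiu btfob mxlgu imi dgk ysk rnrva
Hunk 7: at line 1 remove [mxlgu] add [afizn,uyl] -> 8 lines: iiu btfob afizn uyl imi dgk ysk rnrva

Answer: iiu
btfob
afizn
uyl
imi
dgk
ysk
rnrva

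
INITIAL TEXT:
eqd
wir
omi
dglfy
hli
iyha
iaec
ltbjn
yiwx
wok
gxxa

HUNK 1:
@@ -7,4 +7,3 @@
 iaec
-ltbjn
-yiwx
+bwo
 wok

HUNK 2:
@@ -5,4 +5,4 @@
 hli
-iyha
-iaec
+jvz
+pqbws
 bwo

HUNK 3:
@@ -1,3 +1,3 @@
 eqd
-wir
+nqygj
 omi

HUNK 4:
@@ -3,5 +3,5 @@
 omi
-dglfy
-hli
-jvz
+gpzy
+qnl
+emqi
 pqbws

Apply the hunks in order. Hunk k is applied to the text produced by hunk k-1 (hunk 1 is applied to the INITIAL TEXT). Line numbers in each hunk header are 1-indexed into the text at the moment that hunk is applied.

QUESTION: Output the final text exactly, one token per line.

Answer: eqd
nqygj
omi
gpzy
qnl
emqi
pqbws
bwo
wok
gxxa

Derivation:
Hunk 1: at line 7 remove [ltbjn,yiwx] add [bwo] -> 10 lines: eqd wir omi dglfy hli iyha iaec bwo wok gxxa
Hunk 2: at line 5 remove [iyha,iaec] add [jvz,pqbws] -> 10 lines: eqd wir omi dglfy hli jvz pqbws bwo wok gxxa
Hunk 3: at line 1 remove [wir] add [nqygj] -> 10 lines: eqd nqygj omi dglfy hli jvz pqbws bwo wok gxxa
Hunk 4: at line 3 remove [dglfy,hli,jvz] add [gpzy,qnl,emqi] -> 10 lines: eqd nqygj omi gpzy qnl emqi pqbws bwo wok gxxa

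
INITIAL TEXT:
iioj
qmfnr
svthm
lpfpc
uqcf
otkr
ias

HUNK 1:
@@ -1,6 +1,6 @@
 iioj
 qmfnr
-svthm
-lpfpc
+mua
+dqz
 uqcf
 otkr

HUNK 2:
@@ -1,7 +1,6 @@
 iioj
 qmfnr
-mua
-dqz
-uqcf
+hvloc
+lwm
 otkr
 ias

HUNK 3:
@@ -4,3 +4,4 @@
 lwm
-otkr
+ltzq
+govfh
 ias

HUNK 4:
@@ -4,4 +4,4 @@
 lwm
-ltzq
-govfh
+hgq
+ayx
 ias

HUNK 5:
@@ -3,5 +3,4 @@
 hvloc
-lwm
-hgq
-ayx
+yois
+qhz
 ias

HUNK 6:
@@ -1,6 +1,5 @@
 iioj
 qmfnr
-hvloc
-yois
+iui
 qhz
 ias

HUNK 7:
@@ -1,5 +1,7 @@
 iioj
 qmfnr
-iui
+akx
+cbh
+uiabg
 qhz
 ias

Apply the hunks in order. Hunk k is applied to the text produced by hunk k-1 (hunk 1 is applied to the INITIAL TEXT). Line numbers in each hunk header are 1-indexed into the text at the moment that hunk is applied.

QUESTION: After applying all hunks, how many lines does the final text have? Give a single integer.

Hunk 1: at line 1 remove [svthm,lpfpc] add [mua,dqz] -> 7 lines: iioj qmfnr mua dqz uqcf otkr ias
Hunk 2: at line 1 remove [mua,dqz,uqcf] add [hvloc,lwm] -> 6 lines: iioj qmfnr hvloc lwm otkr ias
Hunk 3: at line 4 remove [otkr] add [ltzq,govfh] -> 7 lines: iioj qmfnr hvloc lwm ltzq govfh ias
Hunk 4: at line 4 remove [ltzq,govfh] add [hgq,ayx] -> 7 lines: iioj qmfnr hvloc lwm hgq ayx ias
Hunk 5: at line 3 remove [lwm,hgq,ayx] add [yois,qhz] -> 6 lines: iioj qmfnr hvloc yois qhz ias
Hunk 6: at line 1 remove [hvloc,yois] add [iui] -> 5 lines: iioj qmfnr iui qhz ias
Hunk 7: at line 1 remove [iui] add [akx,cbh,uiabg] -> 7 lines: iioj qmfnr akx cbh uiabg qhz ias
Final line count: 7

Answer: 7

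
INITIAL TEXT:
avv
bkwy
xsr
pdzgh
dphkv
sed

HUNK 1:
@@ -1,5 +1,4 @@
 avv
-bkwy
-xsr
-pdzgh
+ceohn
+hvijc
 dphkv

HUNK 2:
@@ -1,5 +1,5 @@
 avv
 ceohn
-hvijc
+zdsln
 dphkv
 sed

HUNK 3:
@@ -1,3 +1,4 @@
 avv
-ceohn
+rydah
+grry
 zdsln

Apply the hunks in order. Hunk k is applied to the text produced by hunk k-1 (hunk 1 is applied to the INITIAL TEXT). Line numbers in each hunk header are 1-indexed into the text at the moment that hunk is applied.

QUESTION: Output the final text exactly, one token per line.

Hunk 1: at line 1 remove [bkwy,xsr,pdzgh] add [ceohn,hvijc] -> 5 lines: avv ceohn hvijc dphkv sed
Hunk 2: at line 1 remove [hvijc] add [zdsln] -> 5 lines: avv ceohn zdsln dphkv sed
Hunk 3: at line 1 remove [ceohn] add [rydah,grry] -> 6 lines: avv rydah grry zdsln dphkv sed

Answer: avv
rydah
grry
zdsln
dphkv
sed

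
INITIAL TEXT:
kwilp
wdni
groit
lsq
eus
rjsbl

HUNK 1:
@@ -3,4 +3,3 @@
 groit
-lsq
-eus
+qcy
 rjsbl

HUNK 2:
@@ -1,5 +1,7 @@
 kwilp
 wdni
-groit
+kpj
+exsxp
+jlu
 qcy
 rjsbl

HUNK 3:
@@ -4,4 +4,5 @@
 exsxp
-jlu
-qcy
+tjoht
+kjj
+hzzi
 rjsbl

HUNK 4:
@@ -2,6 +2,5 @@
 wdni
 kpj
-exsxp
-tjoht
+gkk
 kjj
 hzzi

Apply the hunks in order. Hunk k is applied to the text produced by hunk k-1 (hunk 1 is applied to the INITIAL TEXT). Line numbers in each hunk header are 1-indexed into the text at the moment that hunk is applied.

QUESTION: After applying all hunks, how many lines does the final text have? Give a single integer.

Hunk 1: at line 3 remove [lsq,eus] add [qcy] -> 5 lines: kwilp wdni groit qcy rjsbl
Hunk 2: at line 1 remove [groit] add [kpj,exsxp,jlu] -> 7 lines: kwilp wdni kpj exsxp jlu qcy rjsbl
Hunk 3: at line 4 remove [jlu,qcy] add [tjoht,kjj,hzzi] -> 8 lines: kwilp wdni kpj exsxp tjoht kjj hzzi rjsbl
Hunk 4: at line 2 remove [exsxp,tjoht] add [gkk] -> 7 lines: kwilp wdni kpj gkk kjj hzzi rjsbl
Final line count: 7

Answer: 7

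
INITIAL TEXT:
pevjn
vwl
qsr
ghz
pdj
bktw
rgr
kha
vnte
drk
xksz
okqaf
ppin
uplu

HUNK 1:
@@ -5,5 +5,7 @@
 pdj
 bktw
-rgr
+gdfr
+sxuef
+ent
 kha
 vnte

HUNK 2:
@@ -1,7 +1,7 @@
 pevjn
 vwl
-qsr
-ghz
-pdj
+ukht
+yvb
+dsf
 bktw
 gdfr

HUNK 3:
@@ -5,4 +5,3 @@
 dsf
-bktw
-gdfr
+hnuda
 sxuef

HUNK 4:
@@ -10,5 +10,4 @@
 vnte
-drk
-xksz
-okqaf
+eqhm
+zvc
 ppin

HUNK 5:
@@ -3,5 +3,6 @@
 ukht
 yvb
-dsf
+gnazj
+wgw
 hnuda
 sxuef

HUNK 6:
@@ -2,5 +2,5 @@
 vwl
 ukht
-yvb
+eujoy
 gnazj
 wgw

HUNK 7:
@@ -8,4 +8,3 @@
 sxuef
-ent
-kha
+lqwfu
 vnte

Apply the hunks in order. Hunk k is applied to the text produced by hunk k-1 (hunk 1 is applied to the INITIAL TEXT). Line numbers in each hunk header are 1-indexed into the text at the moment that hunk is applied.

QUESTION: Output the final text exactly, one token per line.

Hunk 1: at line 5 remove [rgr] add [gdfr,sxuef,ent] -> 16 lines: pevjn vwl qsr ghz pdj bktw gdfr sxuef ent kha vnte drk xksz okqaf ppin uplu
Hunk 2: at line 1 remove [qsr,ghz,pdj] add [ukht,yvb,dsf] -> 16 lines: pevjn vwl ukht yvb dsf bktw gdfr sxuef ent kha vnte drk xksz okqaf ppin uplu
Hunk 3: at line 5 remove [bktw,gdfr] add [hnuda] -> 15 lines: pevjn vwl ukht yvb dsf hnuda sxuef ent kha vnte drk xksz okqaf ppin uplu
Hunk 4: at line 10 remove [drk,xksz,okqaf] add [eqhm,zvc] -> 14 lines: pevjn vwl ukht yvb dsf hnuda sxuef ent kha vnte eqhm zvc ppin uplu
Hunk 5: at line 3 remove [dsf] add [gnazj,wgw] -> 15 lines: pevjn vwl ukht yvb gnazj wgw hnuda sxuef ent kha vnte eqhm zvc ppin uplu
Hunk 6: at line 2 remove [yvb] add [eujoy] -> 15 lines: pevjn vwl ukht eujoy gnazj wgw hnuda sxuef ent kha vnte eqhm zvc ppin uplu
Hunk 7: at line 8 remove [ent,kha] add [lqwfu] -> 14 lines: pevjn vwl ukht eujoy gnazj wgw hnuda sxuef lqwfu vnte eqhm zvc ppin uplu

Answer: pevjn
vwl
ukht
eujoy
gnazj
wgw
hnuda
sxuef
lqwfu
vnte
eqhm
zvc
ppin
uplu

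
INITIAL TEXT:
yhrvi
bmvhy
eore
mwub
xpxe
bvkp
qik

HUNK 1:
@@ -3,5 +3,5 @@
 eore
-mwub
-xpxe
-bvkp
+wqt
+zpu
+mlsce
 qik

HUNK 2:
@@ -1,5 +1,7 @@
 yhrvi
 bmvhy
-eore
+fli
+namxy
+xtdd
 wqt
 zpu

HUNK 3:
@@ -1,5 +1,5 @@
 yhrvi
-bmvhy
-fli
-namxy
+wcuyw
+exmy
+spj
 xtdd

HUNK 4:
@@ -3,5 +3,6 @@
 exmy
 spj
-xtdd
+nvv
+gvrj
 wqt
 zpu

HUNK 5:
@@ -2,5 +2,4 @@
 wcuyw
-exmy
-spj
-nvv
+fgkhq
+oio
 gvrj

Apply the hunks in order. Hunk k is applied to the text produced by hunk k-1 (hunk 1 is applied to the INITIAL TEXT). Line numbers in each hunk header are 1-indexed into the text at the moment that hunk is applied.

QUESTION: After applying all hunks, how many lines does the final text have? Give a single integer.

Hunk 1: at line 3 remove [mwub,xpxe,bvkp] add [wqt,zpu,mlsce] -> 7 lines: yhrvi bmvhy eore wqt zpu mlsce qik
Hunk 2: at line 1 remove [eore] add [fli,namxy,xtdd] -> 9 lines: yhrvi bmvhy fli namxy xtdd wqt zpu mlsce qik
Hunk 3: at line 1 remove [bmvhy,fli,namxy] add [wcuyw,exmy,spj] -> 9 lines: yhrvi wcuyw exmy spj xtdd wqt zpu mlsce qik
Hunk 4: at line 3 remove [xtdd] add [nvv,gvrj] -> 10 lines: yhrvi wcuyw exmy spj nvv gvrj wqt zpu mlsce qik
Hunk 5: at line 2 remove [exmy,spj,nvv] add [fgkhq,oio] -> 9 lines: yhrvi wcuyw fgkhq oio gvrj wqt zpu mlsce qik
Final line count: 9

Answer: 9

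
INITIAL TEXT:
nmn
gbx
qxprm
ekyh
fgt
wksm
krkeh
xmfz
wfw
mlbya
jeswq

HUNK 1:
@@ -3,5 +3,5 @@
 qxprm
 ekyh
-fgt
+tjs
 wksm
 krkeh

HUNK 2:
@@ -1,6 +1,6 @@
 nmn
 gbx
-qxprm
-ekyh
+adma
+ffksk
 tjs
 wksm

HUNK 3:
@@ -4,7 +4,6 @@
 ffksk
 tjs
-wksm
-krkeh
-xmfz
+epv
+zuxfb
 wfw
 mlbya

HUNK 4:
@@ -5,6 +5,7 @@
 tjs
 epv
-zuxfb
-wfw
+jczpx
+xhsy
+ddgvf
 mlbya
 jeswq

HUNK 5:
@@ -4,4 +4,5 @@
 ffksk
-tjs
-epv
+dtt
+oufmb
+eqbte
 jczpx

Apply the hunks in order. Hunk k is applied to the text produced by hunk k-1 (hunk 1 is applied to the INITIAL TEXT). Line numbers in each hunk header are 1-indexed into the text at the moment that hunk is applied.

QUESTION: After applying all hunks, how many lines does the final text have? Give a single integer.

Hunk 1: at line 3 remove [fgt] add [tjs] -> 11 lines: nmn gbx qxprm ekyh tjs wksm krkeh xmfz wfw mlbya jeswq
Hunk 2: at line 1 remove [qxprm,ekyh] add [adma,ffksk] -> 11 lines: nmn gbx adma ffksk tjs wksm krkeh xmfz wfw mlbya jeswq
Hunk 3: at line 4 remove [wksm,krkeh,xmfz] add [epv,zuxfb] -> 10 lines: nmn gbx adma ffksk tjs epv zuxfb wfw mlbya jeswq
Hunk 4: at line 5 remove [zuxfb,wfw] add [jczpx,xhsy,ddgvf] -> 11 lines: nmn gbx adma ffksk tjs epv jczpx xhsy ddgvf mlbya jeswq
Hunk 5: at line 4 remove [tjs,epv] add [dtt,oufmb,eqbte] -> 12 lines: nmn gbx adma ffksk dtt oufmb eqbte jczpx xhsy ddgvf mlbya jeswq
Final line count: 12

Answer: 12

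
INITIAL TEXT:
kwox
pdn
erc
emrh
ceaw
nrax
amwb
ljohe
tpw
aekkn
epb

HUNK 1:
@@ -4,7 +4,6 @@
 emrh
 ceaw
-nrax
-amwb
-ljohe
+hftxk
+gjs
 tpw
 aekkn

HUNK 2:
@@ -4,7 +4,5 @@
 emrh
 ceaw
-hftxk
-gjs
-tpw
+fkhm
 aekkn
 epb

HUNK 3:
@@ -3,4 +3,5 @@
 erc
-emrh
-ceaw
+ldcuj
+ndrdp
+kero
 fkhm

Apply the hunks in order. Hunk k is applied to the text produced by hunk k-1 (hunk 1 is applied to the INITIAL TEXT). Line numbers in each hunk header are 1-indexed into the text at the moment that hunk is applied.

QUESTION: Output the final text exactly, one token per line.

Hunk 1: at line 4 remove [nrax,amwb,ljohe] add [hftxk,gjs] -> 10 lines: kwox pdn erc emrh ceaw hftxk gjs tpw aekkn epb
Hunk 2: at line 4 remove [hftxk,gjs,tpw] add [fkhm] -> 8 lines: kwox pdn erc emrh ceaw fkhm aekkn epb
Hunk 3: at line 3 remove [emrh,ceaw] add [ldcuj,ndrdp,kero] -> 9 lines: kwox pdn erc ldcuj ndrdp kero fkhm aekkn epb

Answer: kwox
pdn
erc
ldcuj
ndrdp
kero
fkhm
aekkn
epb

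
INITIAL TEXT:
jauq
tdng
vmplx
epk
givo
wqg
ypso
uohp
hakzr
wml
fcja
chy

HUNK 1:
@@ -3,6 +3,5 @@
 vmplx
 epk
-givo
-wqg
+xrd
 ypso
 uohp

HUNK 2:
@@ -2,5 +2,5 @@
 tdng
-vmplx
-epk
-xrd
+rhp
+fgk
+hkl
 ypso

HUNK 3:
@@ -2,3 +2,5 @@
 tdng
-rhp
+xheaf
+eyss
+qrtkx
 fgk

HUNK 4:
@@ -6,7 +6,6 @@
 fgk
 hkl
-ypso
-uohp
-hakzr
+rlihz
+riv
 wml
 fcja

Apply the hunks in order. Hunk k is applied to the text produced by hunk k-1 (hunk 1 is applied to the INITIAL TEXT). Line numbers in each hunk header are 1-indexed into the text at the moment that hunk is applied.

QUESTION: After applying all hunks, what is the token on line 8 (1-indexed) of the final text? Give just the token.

Answer: rlihz

Derivation:
Hunk 1: at line 3 remove [givo,wqg] add [xrd] -> 11 lines: jauq tdng vmplx epk xrd ypso uohp hakzr wml fcja chy
Hunk 2: at line 2 remove [vmplx,epk,xrd] add [rhp,fgk,hkl] -> 11 lines: jauq tdng rhp fgk hkl ypso uohp hakzr wml fcja chy
Hunk 3: at line 2 remove [rhp] add [xheaf,eyss,qrtkx] -> 13 lines: jauq tdng xheaf eyss qrtkx fgk hkl ypso uohp hakzr wml fcja chy
Hunk 4: at line 6 remove [ypso,uohp,hakzr] add [rlihz,riv] -> 12 lines: jauq tdng xheaf eyss qrtkx fgk hkl rlihz riv wml fcja chy
Final line 8: rlihz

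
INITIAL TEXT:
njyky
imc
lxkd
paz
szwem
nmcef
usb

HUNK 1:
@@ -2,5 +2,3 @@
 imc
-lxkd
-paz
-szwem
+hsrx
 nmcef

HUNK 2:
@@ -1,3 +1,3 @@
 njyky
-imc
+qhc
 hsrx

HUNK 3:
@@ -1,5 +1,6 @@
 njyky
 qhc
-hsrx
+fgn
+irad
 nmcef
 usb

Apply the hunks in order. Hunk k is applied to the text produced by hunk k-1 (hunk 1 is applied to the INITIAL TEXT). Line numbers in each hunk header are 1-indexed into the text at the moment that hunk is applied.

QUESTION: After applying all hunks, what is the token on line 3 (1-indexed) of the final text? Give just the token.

Answer: fgn

Derivation:
Hunk 1: at line 2 remove [lxkd,paz,szwem] add [hsrx] -> 5 lines: njyky imc hsrx nmcef usb
Hunk 2: at line 1 remove [imc] add [qhc] -> 5 lines: njyky qhc hsrx nmcef usb
Hunk 3: at line 1 remove [hsrx] add [fgn,irad] -> 6 lines: njyky qhc fgn irad nmcef usb
Final line 3: fgn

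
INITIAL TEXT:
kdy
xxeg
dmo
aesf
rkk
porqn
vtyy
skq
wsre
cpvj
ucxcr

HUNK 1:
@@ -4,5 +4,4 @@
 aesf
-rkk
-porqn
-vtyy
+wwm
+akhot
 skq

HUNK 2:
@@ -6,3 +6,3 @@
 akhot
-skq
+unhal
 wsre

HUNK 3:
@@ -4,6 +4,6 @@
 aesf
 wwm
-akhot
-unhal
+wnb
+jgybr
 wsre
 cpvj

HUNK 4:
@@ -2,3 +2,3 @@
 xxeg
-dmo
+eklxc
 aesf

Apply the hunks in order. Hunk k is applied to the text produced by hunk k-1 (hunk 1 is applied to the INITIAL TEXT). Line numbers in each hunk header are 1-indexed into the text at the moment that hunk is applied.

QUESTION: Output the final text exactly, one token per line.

Answer: kdy
xxeg
eklxc
aesf
wwm
wnb
jgybr
wsre
cpvj
ucxcr

Derivation:
Hunk 1: at line 4 remove [rkk,porqn,vtyy] add [wwm,akhot] -> 10 lines: kdy xxeg dmo aesf wwm akhot skq wsre cpvj ucxcr
Hunk 2: at line 6 remove [skq] add [unhal] -> 10 lines: kdy xxeg dmo aesf wwm akhot unhal wsre cpvj ucxcr
Hunk 3: at line 4 remove [akhot,unhal] add [wnb,jgybr] -> 10 lines: kdy xxeg dmo aesf wwm wnb jgybr wsre cpvj ucxcr
Hunk 4: at line 2 remove [dmo] add [eklxc] -> 10 lines: kdy xxeg eklxc aesf wwm wnb jgybr wsre cpvj ucxcr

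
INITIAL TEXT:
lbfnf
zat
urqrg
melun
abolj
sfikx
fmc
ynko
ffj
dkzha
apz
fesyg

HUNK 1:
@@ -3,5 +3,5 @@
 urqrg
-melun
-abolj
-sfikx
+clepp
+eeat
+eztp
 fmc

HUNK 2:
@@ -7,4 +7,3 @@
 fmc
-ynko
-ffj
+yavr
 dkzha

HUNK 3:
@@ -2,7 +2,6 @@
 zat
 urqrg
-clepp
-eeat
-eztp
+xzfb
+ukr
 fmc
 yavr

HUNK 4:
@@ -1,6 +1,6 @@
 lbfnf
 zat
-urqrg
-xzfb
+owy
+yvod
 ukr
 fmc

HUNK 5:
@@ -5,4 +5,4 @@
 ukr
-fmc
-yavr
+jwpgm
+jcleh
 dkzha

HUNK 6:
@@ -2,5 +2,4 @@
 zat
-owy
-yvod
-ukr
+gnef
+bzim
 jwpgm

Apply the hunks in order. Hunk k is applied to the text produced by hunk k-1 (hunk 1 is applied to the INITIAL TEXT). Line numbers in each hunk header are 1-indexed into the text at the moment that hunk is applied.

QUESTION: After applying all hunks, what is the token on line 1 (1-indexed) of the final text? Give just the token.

Answer: lbfnf

Derivation:
Hunk 1: at line 3 remove [melun,abolj,sfikx] add [clepp,eeat,eztp] -> 12 lines: lbfnf zat urqrg clepp eeat eztp fmc ynko ffj dkzha apz fesyg
Hunk 2: at line 7 remove [ynko,ffj] add [yavr] -> 11 lines: lbfnf zat urqrg clepp eeat eztp fmc yavr dkzha apz fesyg
Hunk 3: at line 2 remove [clepp,eeat,eztp] add [xzfb,ukr] -> 10 lines: lbfnf zat urqrg xzfb ukr fmc yavr dkzha apz fesyg
Hunk 4: at line 1 remove [urqrg,xzfb] add [owy,yvod] -> 10 lines: lbfnf zat owy yvod ukr fmc yavr dkzha apz fesyg
Hunk 5: at line 5 remove [fmc,yavr] add [jwpgm,jcleh] -> 10 lines: lbfnf zat owy yvod ukr jwpgm jcleh dkzha apz fesyg
Hunk 6: at line 2 remove [owy,yvod,ukr] add [gnef,bzim] -> 9 lines: lbfnf zat gnef bzim jwpgm jcleh dkzha apz fesyg
Final line 1: lbfnf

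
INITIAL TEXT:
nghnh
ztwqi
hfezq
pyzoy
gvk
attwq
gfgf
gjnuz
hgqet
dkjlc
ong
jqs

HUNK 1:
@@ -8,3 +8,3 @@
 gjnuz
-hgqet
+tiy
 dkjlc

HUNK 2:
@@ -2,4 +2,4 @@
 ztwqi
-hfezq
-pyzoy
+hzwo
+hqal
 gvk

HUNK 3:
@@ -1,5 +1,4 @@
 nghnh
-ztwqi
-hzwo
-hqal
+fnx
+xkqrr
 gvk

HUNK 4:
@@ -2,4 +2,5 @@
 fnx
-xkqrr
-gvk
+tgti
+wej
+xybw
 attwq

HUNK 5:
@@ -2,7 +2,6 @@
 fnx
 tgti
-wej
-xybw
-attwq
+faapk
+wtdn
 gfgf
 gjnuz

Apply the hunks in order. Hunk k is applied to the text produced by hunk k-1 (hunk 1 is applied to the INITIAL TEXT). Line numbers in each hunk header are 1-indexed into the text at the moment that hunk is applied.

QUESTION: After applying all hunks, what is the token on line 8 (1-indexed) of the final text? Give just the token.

Hunk 1: at line 8 remove [hgqet] add [tiy] -> 12 lines: nghnh ztwqi hfezq pyzoy gvk attwq gfgf gjnuz tiy dkjlc ong jqs
Hunk 2: at line 2 remove [hfezq,pyzoy] add [hzwo,hqal] -> 12 lines: nghnh ztwqi hzwo hqal gvk attwq gfgf gjnuz tiy dkjlc ong jqs
Hunk 3: at line 1 remove [ztwqi,hzwo,hqal] add [fnx,xkqrr] -> 11 lines: nghnh fnx xkqrr gvk attwq gfgf gjnuz tiy dkjlc ong jqs
Hunk 4: at line 2 remove [xkqrr,gvk] add [tgti,wej,xybw] -> 12 lines: nghnh fnx tgti wej xybw attwq gfgf gjnuz tiy dkjlc ong jqs
Hunk 5: at line 2 remove [wej,xybw,attwq] add [faapk,wtdn] -> 11 lines: nghnh fnx tgti faapk wtdn gfgf gjnuz tiy dkjlc ong jqs
Final line 8: tiy

Answer: tiy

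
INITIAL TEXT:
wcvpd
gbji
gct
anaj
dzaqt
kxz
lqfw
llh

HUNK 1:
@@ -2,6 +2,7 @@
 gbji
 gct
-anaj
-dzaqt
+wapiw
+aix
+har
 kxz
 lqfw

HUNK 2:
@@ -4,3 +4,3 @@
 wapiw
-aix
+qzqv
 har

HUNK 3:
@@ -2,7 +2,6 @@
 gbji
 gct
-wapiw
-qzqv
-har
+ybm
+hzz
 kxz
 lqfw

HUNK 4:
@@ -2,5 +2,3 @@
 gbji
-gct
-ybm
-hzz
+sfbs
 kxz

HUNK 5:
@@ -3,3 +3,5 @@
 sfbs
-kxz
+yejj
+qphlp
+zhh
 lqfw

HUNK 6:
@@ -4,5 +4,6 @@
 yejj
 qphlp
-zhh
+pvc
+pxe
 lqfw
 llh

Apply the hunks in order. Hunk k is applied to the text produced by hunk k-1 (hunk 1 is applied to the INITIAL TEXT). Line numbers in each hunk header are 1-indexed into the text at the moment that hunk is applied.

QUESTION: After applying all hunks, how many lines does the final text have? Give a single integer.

Hunk 1: at line 2 remove [anaj,dzaqt] add [wapiw,aix,har] -> 9 lines: wcvpd gbji gct wapiw aix har kxz lqfw llh
Hunk 2: at line 4 remove [aix] add [qzqv] -> 9 lines: wcvpd gbji gct wapiw qzqv har kxz lqfw llh
Hunk 3: at line 2 remove [wapiw,qzqv,har] add [ybm,hzz] -> 8 lines: wcvpd gbji gct ybm hzz kxz lqfw llh
Hunk 4: at line 2 remove [gct,ybm,hzz] add [sfbs] -> 6 lines: wcvpd gbji sfbs kxz lqfw llh
Hunk 5: at line 3 remove [kxz] add [yejj,qphlp,zhh] -> 8 lines: wcvpd gbji sfbs yejj qphlp zhh lqfw llh
Hunk 6: at line 4 remove [zhh] add [pvc,pxe] -> 9 lines: wcvpd gbji sfbs yejj qphlp pvc pxe lqfw llh
Final line count: 9

Answer: 9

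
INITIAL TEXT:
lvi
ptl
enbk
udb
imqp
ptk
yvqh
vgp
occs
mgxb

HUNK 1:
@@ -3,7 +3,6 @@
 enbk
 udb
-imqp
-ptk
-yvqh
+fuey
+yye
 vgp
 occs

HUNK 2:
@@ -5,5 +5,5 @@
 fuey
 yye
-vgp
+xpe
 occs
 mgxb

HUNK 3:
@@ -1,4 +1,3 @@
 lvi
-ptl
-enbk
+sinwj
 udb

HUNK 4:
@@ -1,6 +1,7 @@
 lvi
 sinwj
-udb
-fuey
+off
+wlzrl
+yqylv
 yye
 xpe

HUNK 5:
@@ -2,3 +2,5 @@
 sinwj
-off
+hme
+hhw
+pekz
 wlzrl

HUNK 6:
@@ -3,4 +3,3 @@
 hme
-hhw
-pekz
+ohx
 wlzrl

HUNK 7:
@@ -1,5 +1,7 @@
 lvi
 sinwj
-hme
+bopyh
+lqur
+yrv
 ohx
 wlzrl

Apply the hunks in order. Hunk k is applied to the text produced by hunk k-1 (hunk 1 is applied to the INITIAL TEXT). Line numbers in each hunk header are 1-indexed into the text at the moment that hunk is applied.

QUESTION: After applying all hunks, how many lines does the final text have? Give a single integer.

Answer: 12

Derivation:
Hunk 1: at line 3 remove [imqp,ptk,yvqh] add [fuey,yye] -> 9 lines: lvi ptl enbk udb fuey yye vgp occs mgxb
Hunk 2: at line 5 remove [vgp] add [xpe] -> 9 lines: lvi ptl enbk udb fuey yye xpe occs mgxb
Hunk 3: at line 1 remove [ptl,enbk] add [sinwj] -> 8 lines: lvi sinwj udb fuey yye xpe occs mgxb
Hunk 4: at line 1 remove [udb,fuey] add [off,wlzrl,yqylv] -> 9 lines: lvi sinwj off wlzrl yqylv yye xpe occs mgxb
Hunk 5: at line 2 remove [off] add [hme,hhw,pekz] -> 11 lines: lvi sinwj hme hhw pekz wlzrl yqylv yye xpe occs mgxb
Hunk 6: at line 3 remove [hhw,pekz] add [ohx] -> 10 lines: lvi sinwj hme ohx wlzrl yqylv yye xpe occs mgxb
Hunk 7: at line 1 remove [hme] add [bopyh,lqur,yrv] -> 12 lines: lvi sinwj bopyh lqur yrv ohx wlzrl yqylv yye xpe occs mgxb
Final line count: 12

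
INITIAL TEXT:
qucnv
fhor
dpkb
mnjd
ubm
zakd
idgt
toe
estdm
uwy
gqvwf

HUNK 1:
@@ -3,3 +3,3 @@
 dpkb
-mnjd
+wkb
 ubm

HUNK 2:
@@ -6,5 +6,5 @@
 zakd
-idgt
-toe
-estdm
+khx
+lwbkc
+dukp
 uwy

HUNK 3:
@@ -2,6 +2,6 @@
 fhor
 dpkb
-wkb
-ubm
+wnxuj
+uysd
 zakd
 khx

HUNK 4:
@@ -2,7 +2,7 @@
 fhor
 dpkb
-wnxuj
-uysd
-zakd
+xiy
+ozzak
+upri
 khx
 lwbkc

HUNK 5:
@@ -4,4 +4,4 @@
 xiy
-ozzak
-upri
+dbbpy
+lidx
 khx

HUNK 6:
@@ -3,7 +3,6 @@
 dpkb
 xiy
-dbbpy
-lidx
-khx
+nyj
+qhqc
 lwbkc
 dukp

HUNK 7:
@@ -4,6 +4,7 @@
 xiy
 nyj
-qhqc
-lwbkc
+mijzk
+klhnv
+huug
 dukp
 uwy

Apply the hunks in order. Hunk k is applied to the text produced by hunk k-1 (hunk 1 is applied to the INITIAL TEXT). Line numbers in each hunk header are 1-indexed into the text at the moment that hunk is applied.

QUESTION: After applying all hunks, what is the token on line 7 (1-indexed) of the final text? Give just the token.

Hunk 1: at line 3 remove [mnjd] add [wkb] -> 11 lines: qucnv fhor dpkb wkb ubm zakd idgt toe estdm uwy gqvwf
Hunk 2: at line 6 remove [idgt,toe,estdm] add [khx,lwbkc,dukp] -> 11 lines: qucnv fhor dpkb wkb ubm zakd khx lwbkc dukp uwy gqvwf
Hunk 3: at line 2 remove [wkb,ubm] add [wnxuj,uysd] -> 11 lines: qucnv fhor dpkb wnxuj uysd zakd khx lwbkc dukp uwy gqvwf
Hunk 4: at line 2 remove [wnxuj,uysd,zakd] add [xiy,ozzak,upri] -> 11 lines: qucnv fhor dpkb xiy ozzak upri khx lwbkc dukp uwy gqvwf
Hunk 5: at line 4 remove [ozzak,upri] add [dbbpy,lidx] -> 11 lines: qucnv fhor dpkb xiy dbbpy lidx khx lwbkc dukp uwy gqvwf
Hunk 6: at line 3 remove [dbbpy,lidx,khx] add [nyj,qhqc] -> 10 lines: qucnv fhor dpkb xiy nyj qhqc lwbkc dukp uwy gqvwf
Hunk 7: at line 4 remove [qhqc,lwbkc] add [mijzk,klhnv,huug] -> 11 lines: qucnv fhor dpkb xiy nyj mijzk klhnv huug dukp uwy gqvwf
Final line 7: klhnv

Answer: klhnv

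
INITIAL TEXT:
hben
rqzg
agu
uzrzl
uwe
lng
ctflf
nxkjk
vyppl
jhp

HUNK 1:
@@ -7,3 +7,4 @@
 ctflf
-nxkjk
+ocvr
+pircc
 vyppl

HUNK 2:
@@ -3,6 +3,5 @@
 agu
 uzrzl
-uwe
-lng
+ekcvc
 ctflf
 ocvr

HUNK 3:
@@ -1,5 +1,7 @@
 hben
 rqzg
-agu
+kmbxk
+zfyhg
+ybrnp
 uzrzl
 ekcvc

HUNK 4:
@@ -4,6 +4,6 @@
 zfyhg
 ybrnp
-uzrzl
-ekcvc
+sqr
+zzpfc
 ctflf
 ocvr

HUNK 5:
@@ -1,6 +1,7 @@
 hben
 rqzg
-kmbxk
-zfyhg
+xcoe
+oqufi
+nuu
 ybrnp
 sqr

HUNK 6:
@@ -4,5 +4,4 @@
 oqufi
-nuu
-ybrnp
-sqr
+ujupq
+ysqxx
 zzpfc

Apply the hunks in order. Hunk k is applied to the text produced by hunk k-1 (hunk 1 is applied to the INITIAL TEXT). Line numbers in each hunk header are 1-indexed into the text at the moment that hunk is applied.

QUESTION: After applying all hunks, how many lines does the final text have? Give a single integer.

Answer: 12

Derivation:
Hunk 1: at line 7 remove [nxkjk] add [ocvr,pircc] -> 11 lines: hben rqzg agu uzrzl uwe lng ctflf ocvr pircc vyppl jhp
Hunk 2: at line 3 remove [uwe,lng] add [ekcvc] -> 10 lines: hben rqzg agu uzrzl ekcvc ctflf ocvr pircc vyppl jhp
Hunk 3: at line 1 remove [agu] add [kmbxk,zfyhg,ybrnp] -> 12 lines: hben rqzg kmbxk zfyhg ybrnp uzrzl ekcvc ctflf ocvr pircc vyppl jhp
Hunk 4: at line 4 remove [uzrzl,ekcvc] add [sqr,zzpfc] -> 12 lines: hben rqzg kmbxk zfyhg ybrnp sqr zzpfc ctflf ocvr pircc vyppl jhp
Hunk 5: at line 1 remove [kmbxk,zfyhg] add [xcoe,oqufi,nuu] -> 13 lines: hben rqzg xcoe oqufi nuu ybrnp sqr zzpfc ctflf ocvr pircc vyppl jhp
Hunk 6: at line 4 remove [nuu,ybrnp,sqr] add [ujupq,ysqxx] -> 12 lines: hben rqzg xcoe oqufi ujupq ysqxx zzpfc ctflf ocvr pircc vyppl jhp
Final line count: 12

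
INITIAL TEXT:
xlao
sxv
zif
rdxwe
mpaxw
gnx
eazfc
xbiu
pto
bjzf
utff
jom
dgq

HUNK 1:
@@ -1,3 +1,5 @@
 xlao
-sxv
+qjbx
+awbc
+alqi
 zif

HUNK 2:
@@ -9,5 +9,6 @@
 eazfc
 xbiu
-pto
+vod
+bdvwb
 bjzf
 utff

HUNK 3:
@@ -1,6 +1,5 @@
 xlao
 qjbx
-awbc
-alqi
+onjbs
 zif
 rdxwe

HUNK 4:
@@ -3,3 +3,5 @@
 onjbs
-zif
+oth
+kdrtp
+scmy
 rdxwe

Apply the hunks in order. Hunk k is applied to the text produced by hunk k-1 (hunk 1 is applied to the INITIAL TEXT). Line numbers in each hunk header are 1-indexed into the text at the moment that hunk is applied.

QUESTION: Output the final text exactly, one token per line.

Hunk 1: at line 1 remove [sxv] add [qjbx,awbc,alqi] -> 15 lines: xlao qjbx awbc alqi zif rdxwe mpaxw gnx eazfc xbiu pto bjzf utff jom dgq
Hunk 2: at line 9 remove [pto] add [vod,bdvwb] -> 16 lines: xlao qjbx awbc alqi zif rdxwe mpaxw gnx eazfc xbiu vod bdvwb bjzf utff jom dgq
Hunk 3: at line 1 remove [awbc,alqi] add [onjbs] -> 15 lines: xlao qjbx onjbs zif rdxwe mpaxw gnx eazfc xbiu vod bdvwb bjzf utff jom dgq
Hunk 4: at line 3 remove [zif] add [oth,kdrtp,scmy] -> 17 lines: xlao qjbx onjbs oth kdrtp scmy rdxwe mpaxw gnx eazfc xbiu vod bdvwb bjzf utff jom dgq

Answer: xlao
qjbx
onjbs
oth
kdrtp
scmy
rdxwe
mpaxw
gnx
eazfc
xbiu
vod
bdvwb
bjzf
utff
jom
dgq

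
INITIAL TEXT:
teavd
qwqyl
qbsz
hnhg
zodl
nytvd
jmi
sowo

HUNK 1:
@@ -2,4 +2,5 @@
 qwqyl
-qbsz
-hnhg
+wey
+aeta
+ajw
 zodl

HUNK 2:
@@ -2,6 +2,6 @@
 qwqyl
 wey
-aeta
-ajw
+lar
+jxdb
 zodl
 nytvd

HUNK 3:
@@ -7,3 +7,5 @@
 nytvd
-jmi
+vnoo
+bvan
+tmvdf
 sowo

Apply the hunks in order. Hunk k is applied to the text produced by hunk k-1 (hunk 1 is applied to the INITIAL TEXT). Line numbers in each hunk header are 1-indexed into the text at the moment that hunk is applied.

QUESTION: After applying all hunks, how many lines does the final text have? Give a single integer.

Answer: 11

Derivation:
Hunk 1: at line 2 remove [qbsz,hnhg] add [wey,aeta,ajw] -> 9 lines: teavd qwqyl wey aeta ajw zodl nytvd jmi sowo
Hunk 2: at line 2 remove [aeta,ajw] add [lar,jxdb] -> 9 lines: teavd qwqyl wey lar jxdb zodl nytvd jmi sowo
Hunk 3: at line 7 remove [jmi] add [vnoo,bvan,tmvdf] -> 11 lines: teavd qwqyl wey lar jxdb zodl nytvd vnoo bvan tmvdf sowo
Final line count: 11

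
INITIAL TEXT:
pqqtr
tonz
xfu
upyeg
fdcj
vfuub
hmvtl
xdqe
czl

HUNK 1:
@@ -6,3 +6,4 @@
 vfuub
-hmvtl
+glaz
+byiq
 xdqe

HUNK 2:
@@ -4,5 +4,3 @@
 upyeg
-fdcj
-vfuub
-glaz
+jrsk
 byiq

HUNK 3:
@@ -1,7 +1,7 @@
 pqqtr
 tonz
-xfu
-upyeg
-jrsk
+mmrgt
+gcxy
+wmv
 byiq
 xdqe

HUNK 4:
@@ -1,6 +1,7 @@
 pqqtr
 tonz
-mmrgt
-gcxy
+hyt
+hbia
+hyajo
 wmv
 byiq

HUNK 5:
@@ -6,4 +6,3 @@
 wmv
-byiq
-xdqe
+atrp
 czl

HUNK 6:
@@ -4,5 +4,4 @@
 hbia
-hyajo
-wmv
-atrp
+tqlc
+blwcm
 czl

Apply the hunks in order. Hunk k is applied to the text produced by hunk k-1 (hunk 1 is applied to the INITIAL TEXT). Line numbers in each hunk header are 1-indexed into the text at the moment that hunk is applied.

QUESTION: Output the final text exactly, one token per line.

Answer: pqqtr
tonz
hyt
hbia
tqlc
blwcm
czl

Derivation:
Hunk 1: at line 6 remove [hmvtl] add [glaz,byiq] -> 10 lines: pqqtr tonz xfu upyeg fdcj vfuub glaz byiq xdqe czl
Hunk 2: at line 4 remove [fdcj,vfuub,glaz] add [jrsk] -> 8 lines: pqqtr tonz xfu upyeg jrsk byiq xdqe czl
Hunk 3: at line 1 remove [xfu,upyeg,jrsk] add [mmrgt,gcxy,wmv] -> 8 lines: pqqtr tonz mmrgt gcxy wmv byiq xdqe czl
Hunk 4: at line 1 remove [mmrgt,gcxy] add [hyt,hbia,hyajo] -> 9 lines: pqqtr tonz hyt hbia hyajo wmv byiq xdqe czl
Hunk 5: at line 6 remove [byiq,xdqe] add [atrp] -> 8 lines: pqqtr tonz hyt hbia hyajo wmv atrp czl
Hunk 6: at line 4 remove [hyajo,wmv,atrp] add [tqlc,blwcm] -> 7 lines: pqqtr tonz hyt hbia tqlc blwcm czl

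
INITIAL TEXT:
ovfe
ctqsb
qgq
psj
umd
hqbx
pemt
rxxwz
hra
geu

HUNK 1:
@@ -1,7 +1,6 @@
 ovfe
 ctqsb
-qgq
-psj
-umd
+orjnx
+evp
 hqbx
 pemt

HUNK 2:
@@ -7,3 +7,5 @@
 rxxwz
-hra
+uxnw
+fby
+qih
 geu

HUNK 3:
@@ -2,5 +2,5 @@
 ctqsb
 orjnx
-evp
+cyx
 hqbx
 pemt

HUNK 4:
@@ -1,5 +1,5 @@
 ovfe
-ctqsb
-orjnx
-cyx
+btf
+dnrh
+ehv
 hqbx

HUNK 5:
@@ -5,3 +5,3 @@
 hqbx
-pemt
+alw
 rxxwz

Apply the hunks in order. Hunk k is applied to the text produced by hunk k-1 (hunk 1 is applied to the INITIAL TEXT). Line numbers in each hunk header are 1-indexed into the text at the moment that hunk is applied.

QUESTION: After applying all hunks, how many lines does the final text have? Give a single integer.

Hunk 1: at line 1 remove [qgq,psj,umd] add [orjnx,evp] -> 9 lines: ovfe ctqsb orjnx evp hqbx pemt rxxwz hra geu
Hunk 2: at line 7 remove [hra] add [uxnw,fby,qih] -> 11 lines: ovfe ctqsb orjnx evp hqbx pemt rxxwz uxnw fby qih geu
Hunk 3: at line 2 remove [evp] add [cyx] -> 11 lines: ovfe ctqsb orjnx cyx hqbx pemt rxxwz uxnw fby qih geu
Hunk 4: at line 1 remove [ctqsb,orjnx,cyx] add [btf,dnrh,ehv] -> 11 lines: ovfe btf dnrh ehv hqbx pemt rxxwz uxnw fby qih geu
Hunk 5: at line 5 remove [pemt] add [alw] -> 11 lines: ovfe btf dnrh ehv hqbx alw rxxwz uxnw fby qih geu
Final line count: 11

Answer: 11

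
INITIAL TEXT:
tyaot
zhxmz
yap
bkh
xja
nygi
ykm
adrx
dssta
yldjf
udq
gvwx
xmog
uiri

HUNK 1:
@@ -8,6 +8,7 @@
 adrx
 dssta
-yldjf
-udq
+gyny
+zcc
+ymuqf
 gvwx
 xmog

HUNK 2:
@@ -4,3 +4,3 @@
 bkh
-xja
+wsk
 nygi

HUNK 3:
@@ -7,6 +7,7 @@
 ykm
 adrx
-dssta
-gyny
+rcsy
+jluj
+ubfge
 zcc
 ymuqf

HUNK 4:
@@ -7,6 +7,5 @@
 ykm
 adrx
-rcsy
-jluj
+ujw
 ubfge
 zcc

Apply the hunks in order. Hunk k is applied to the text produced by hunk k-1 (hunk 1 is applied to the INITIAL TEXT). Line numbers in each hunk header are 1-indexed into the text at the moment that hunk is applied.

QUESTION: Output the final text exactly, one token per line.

Hunk 1: at line 8 remove [yldjf,udq] add [gyny,zcc,ymuqf] -> 15 lines: tyaot zhxmz yap bkh xja nygi ykm adrx dssta gyny zcc ymuqf gvwx xmog uiri
Hunk 2: at line 4 remove [xja] add [wsk] -> 15 lines: tyaot zhxmz yap bkh wsk nygi ykm adrx dssta gyny zcc ymuqf gvwx xmog uiri
Hunk 3: at line 7 remove [dssta,gyny] add [rcsy,jluj,ubfge] -> 16 lines: tyaot zhxmz yap bkh wsk nygi ykm adrx rcsy jluj ubfge zcc ymuqf gvwx xmog uiri
Hunk 4: at line 7 remove [rcsy,jluj] add [ujw] -> 15 lines: tyaot zhxmz yap bkh wsk nygi ykm adrx ujw ubfge zcc ymuqf gvwx xmog uiri

Answer: tyaot
zhxmz
yap
bkh
wsk
nygi
ykm
adrx
ujw
ubfge
zcc
ymuqf
gvwx
xmog
uiri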